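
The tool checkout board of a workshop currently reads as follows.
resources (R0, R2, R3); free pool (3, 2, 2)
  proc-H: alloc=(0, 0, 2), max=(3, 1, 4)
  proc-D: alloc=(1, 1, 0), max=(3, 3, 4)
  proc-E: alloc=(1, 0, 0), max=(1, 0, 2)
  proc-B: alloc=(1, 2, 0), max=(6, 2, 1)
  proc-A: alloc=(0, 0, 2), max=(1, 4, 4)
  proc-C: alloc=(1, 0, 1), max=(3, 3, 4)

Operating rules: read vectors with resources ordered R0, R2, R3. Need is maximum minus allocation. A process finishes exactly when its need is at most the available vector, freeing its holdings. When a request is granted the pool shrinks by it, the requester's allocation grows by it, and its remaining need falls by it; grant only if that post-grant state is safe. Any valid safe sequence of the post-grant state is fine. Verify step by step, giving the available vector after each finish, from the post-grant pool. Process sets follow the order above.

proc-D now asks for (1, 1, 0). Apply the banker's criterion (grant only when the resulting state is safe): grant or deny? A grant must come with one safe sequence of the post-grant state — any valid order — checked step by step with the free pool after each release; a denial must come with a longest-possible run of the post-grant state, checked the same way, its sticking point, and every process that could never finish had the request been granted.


GRANT. The post-grant state is safe; one safe sequence: proc-E, proc-H, proc-D, proc-C, proc-B, proc-A.
Key observation: post-grant, (2, 1, 2) remains, and an order beginning with proc-E completes everyone.
Step-by-step check of the post-grant state:
  pool = (2, 1, 2)
  proc-E: need (0, 0, 2) fits (2, 1, 2); releases (1, 0, 0), pool now (3, 1, 2)
  proc-H: need (3, 1, 2) fits (3, 1, 2); releases (0, 0, 2), pool now (3, 1, 4)
  proc-D: need (1, 1, 4) fits (3, 1, 4); releases (2, 2, 0), pool now (5, 3, 4)
  proc-C: need (2, 3, 3) fits (5, 3, 4); releases (1, 0, 1), pool now (6, 3, 5)
  proc-B: need (5, 0, 1) fits (6, 3, 5); releases (1, 2, 0), pool now (7, 5, 5)
  proc-A: need (1, 4, 2) fits (7, 5, 5); releases (0, 0, 2), pool now (7, 5, 7)


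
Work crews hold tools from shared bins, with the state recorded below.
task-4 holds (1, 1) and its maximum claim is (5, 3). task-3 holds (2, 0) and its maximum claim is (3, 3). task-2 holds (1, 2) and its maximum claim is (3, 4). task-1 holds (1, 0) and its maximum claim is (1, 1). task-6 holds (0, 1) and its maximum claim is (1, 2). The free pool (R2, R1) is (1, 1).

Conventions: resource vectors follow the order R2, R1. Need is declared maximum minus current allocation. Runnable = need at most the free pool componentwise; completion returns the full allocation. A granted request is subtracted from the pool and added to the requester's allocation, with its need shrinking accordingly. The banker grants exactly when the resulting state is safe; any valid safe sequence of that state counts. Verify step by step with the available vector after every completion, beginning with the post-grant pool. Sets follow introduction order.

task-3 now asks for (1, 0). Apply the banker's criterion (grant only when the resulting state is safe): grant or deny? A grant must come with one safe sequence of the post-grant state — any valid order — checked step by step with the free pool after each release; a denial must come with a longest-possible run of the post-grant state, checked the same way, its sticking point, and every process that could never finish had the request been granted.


DENY: after the grant no complete ordering would exist.
Key observation: after task-1, task-6 the pool peaks at (1, 2), and each blocked process is short somewhere: task-4 on R2; task-3 on R1; task-2 on R2.
Pretend the grant happened; the run task-1, task-6 goes as far as possible. Check, step by step:
  pool = (0, 1)
  run task-1 (needs (0, 1), free (0, 1)); after release of (1, 0) the pool is (1, 1)
  run task-6 (needs (1, 1), free (1, 1)); after release of (0, 1) the pool is (1, 2)
  blocked: task-4 wants (4, 2), pool (1, 2) — not enough R2
  blocked: task-3 wants (0, 3), pool (1, 2) — not enough R1
  blocked: task-2 wants (2, 2), pool (1, 2) — not enough R2
Had the request been granted, task-4, task-3 and task-2 could never finish.


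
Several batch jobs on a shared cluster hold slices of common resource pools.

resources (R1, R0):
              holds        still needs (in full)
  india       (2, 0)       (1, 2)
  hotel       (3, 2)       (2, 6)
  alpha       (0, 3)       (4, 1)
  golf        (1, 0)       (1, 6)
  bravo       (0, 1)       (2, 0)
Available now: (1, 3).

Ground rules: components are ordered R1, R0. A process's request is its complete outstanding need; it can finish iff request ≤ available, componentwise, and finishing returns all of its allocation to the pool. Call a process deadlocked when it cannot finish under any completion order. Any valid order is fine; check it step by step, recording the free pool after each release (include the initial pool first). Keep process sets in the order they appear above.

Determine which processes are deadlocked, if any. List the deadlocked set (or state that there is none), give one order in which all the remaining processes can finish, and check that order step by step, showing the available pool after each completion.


Deadlocked set: hotel, alpha and golf.
Key observation: after india, bravo the pool peaks at (3, 4), and each blocked process is short somewhere: hotel on R0; alpha on R1; golf on R0.
One completion order for the rest: india, bravo. Check, step by step:
  pool = (1, 3)
  india: need (1, 2) fits (1, 3); releases (2, 0), pool now (3, 3)
  bravo: need (2, 0) fits (3, 3); releases (0, 1), pool now (3, 4)
None of the blocked processes ever fits:
  hotel still needs (2, 6) but only (3, 4) is free — short on R0
  alpha still needs (4, 1) but only (3, 4) is free — short on R1
  golf still needs (1, 6) but only (3, 4) is free — short on R0


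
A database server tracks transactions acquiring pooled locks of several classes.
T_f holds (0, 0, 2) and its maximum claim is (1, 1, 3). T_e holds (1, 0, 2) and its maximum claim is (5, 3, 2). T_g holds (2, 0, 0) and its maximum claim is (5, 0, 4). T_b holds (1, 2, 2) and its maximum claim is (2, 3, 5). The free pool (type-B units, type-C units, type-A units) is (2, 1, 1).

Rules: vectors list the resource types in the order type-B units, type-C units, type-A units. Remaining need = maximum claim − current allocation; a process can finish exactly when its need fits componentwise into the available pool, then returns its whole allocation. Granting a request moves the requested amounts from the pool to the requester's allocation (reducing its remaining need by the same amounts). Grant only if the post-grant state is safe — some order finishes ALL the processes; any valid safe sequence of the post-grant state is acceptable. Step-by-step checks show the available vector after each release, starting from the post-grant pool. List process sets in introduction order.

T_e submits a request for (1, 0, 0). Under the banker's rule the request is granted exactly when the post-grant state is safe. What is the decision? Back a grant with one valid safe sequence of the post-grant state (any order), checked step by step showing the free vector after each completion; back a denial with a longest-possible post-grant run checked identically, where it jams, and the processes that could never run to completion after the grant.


DENY. Granting would leave the state unsafe.
Key observation: after T_f, T_b complete, (2, 3, 5) is the best the pool ever gets, yet each leftover process wants more type-B units.
Pretend the grant happened; the run T_f, T_b goes as far as possible. Check, step by step:
  pool = (1, 1, 1)
  run T_f (needs (1, 1, 1), free (1, 1, 1)); after release of (0, 0, 2) the pool is (1, 1, 3)
  run T_b (needs (1, 1, 3), free (1, 1, 3)); after release of (1, 2, 2) the pool is (2, 3, 5)
  blocked: T_e wants (3, 3, 0), pool (2, 3, 5) — not enough type-B units
  blocked: T_g wants (3, 0, 4), pool (2, 3, 5) — not enough type-B units
Processes that could never finish after the grant: T_e and T_g.


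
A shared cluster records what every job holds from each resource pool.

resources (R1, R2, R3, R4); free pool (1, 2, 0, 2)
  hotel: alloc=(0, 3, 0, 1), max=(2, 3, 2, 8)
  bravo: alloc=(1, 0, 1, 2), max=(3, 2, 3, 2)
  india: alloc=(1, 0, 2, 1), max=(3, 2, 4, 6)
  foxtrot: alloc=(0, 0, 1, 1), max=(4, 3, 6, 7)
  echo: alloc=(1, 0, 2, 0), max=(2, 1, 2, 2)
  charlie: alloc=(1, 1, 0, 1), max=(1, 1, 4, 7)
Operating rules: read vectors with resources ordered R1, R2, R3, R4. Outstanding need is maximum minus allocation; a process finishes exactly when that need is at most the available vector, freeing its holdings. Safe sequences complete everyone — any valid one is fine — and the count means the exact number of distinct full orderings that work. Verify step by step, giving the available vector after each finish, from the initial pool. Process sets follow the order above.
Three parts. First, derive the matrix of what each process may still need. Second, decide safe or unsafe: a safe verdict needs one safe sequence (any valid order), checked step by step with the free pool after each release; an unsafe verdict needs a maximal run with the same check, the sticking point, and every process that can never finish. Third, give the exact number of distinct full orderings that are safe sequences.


(1) Need matrix, components ordered R1, R2, R3, R4:
  hotel: (2, 0, 2, 7)
  bravo: (2, 2, 2, 0)
  india: (2, 2, 2, 5)
  foxtrot: (4, 3, 5, 6)
  echo: (1, 1, 0, 2)
  charlie: (0, 0, 4, 6)
(2) UNSAFE — no complete ordering exists.
Key observation: R4 is the bottleneck — with echo, bravo done the pool holds (3, 2, 3, 4), short of every remaining need.
Going as far as possible: echo, bravo; after that, nothing fits. Check, step by step:
  pool = (1, 2, 0, 2)
  run echo (needs (1, 1, 0, 2), free (1, 2, 0, 2)); after release of (1, 0, 2, 0) the pool is (2, 2, 2, 2)
  run bravo (needs (2, 2, 2, 0), free (2, 2, 2, 2)); after release of (1, 0, 1, 2) the pool is (3, 2, 3, 4)
  hotel still needs (2, 0, 2, 7) but only (3, 2, 3, 4) is free — short on R4
  india still needs (2, 2, 2, 5) but only (3, 2, 3, 4) is free — short on R4
  foxtrot still needs (4, 3, 5, 6) but only (3, 2, 3, 4) is free — short on R1, R2, R3 and R4
  charlie still needs (0, 0, 4, 6) but only (3, 2, 3, 4) is free — short on R3 and R4
Never able to finish: hotel, india, foxtrot and charlie.
(3) Precisely 0 of the possible complete orderings are safe sequences.


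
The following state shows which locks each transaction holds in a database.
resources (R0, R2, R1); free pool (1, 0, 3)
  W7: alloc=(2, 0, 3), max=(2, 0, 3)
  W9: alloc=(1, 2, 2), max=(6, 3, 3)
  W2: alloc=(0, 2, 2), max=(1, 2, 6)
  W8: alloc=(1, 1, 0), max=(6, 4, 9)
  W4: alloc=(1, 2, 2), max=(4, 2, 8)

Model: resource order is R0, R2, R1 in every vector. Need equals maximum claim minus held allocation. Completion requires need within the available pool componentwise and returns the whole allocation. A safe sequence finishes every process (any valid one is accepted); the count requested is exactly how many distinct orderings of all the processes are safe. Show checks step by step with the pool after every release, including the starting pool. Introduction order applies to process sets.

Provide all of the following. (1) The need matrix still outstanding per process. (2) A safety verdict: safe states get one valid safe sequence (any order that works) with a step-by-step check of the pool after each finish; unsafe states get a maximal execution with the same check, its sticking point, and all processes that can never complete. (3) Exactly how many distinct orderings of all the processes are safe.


(1) Outstanding need per process (order R0, R2, R1):
  W7: (0, 0, 0)
  W9: (5, 1, 1)
  W2: (1, 0, 4)
  W8: (5, 3, 9)
  W4: (3, 0, 6)
(2) The state is UNSAFE.
Key observation: R0 is the bottleneck — with W7, W4, W2 done the pool holds (4, 4, 10), short of every remaining need.
The run W7, W4, W2 cannot be extended any further. Step-by-step check:
  pool = (1, 0, 3)
  run W7 (needs (0, 0, 0), free (1, 0, 3)); after release of (2, 0, 3) the pool is (3, 0, 6)
  run W4 (needs (3, 0, 6), free (3, 0, 6)); after release of (1, 2, 2) the pool is (4, 2, 8)
  run W2 (needs (1, 0, 4), free (4, 2, 8)); after release of (0, 2, 2) the pool is (4, 4, 10)
  blocked: W9 wants (5, 1, 1), pool (4, 4, 10) — not enough R0
  blocked: W8 wants (5, 3, 9), pool (4, 4, 10) — not enough R0
Never able to finish: W9 and W8.
(3) Exactly 0 of the possible complete orderings are safe sequences.


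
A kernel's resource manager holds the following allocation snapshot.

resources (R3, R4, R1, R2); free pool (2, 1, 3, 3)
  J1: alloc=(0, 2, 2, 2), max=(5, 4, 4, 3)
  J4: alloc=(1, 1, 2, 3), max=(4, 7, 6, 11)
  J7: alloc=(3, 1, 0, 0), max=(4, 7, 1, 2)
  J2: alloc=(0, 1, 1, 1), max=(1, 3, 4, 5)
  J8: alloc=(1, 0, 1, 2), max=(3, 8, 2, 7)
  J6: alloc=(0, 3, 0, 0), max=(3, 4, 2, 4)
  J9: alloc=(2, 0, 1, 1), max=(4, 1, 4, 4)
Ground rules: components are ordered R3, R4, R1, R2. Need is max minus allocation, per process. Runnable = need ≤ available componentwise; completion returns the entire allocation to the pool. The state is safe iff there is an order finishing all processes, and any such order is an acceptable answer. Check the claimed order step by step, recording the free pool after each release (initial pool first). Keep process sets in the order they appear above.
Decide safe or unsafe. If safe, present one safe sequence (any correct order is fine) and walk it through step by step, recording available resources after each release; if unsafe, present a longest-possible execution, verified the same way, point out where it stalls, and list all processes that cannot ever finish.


UNSAFE.
Key observation: after J9, J6, J2 the pool peaks at (4, 5, 5, 5), and each blocked process is short somewhere: J1 on R3; J4 on R4, R2; J7 on R4; J8 on R4.
A maximal execution: J9, J6, J2 — then nothing else fits. Step-by-step check:
  pool = (2, 1, 3, 3)
  J9 needs (2, 1, 3, 3) <= (2, 1, 3, 3) -> finishes; pool += (2, 0, 1, 1) = (4, 1, 4, 4)
  J6 needs (3, 1, 2, 4) <= (4, 1, 4, 4) -> finishes; pool += (0, 3, 0, 0) = (4, 4, 4, 4)
  J2 needs (1, 2, 3, 4) <= (4, 4, 4, 4) -> finishes; pool += (0, 1, 1, 1) = (4, 5, 5, 5)
  J1 cannot run: need (5, 2, 2, 1) vs free (4, 5, 5, 5) (insufficient R3)
  J4 cannot run: need (3, 6, 4, 8) vs free (4, 5, 5, 5) (insufficient R4 and R2)
  J7 cannot run: need (1, 6, 1, 2) vs free (4, 5, 5, 5) (insufficient R4)
  J8 cannot run: need (2, 8, 1, 5) vs free (4, 5, 5, 5) (insufficient R4)
Processes that can never finish: J1, J4, J7 and J8.


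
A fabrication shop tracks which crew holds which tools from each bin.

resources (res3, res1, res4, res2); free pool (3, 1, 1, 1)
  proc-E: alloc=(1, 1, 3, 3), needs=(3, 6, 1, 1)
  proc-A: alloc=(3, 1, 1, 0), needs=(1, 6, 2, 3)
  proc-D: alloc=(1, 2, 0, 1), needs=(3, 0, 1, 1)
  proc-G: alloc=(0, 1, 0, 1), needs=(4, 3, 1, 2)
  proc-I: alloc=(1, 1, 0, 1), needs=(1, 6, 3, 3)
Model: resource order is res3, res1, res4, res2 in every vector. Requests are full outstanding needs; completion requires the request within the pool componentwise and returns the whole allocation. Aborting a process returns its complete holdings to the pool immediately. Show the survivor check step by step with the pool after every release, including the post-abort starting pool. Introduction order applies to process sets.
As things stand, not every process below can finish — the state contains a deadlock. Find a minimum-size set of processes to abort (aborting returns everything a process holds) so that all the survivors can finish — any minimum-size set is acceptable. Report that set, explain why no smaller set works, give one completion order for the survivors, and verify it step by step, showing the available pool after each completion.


Abort proc-A and proc-I.
Key observation: no ordering could ever have run proc-E before the abort of proc-A and proc-I; with (4, 2, 1, 1) back in the pool it fits at step 3.
Why nothing smaller works — every single abort fails: proc-E alone leaves proc-A blocked (short on res1); proc-A alone leaves proc-E blocked (short on res1); proc-D alone leaves proc-E blocked (short on res1); proc-G alone leaves proc-E blocked (short on res1); proc-I alone leaves proc-E blocked (short on res1).
Survivors finish in the order: proc-D, proc-G, proc-E. Walking it through (pool after the aborts first):
  pool = (7, 3, 2, 2)
  proc-D needs (3, 0, 1, 1) <= (7, 3, 2, 2) -> finishes; pool += (1, 2, 0, 1) = (8, 5, 2, 3)
  proc-G needs (4, 3, 1, 2) <= (8, 5, 2, 3) -> finishes; pool += (0, 1, 0, 1) = (8, 6, 2, 4)
  proc-E needs (3, 6, 1, 1) <= (8, 6, 2, 4) -> finishes; pool += (1, 1, 3, 3) = (9, 7, 5, 7)


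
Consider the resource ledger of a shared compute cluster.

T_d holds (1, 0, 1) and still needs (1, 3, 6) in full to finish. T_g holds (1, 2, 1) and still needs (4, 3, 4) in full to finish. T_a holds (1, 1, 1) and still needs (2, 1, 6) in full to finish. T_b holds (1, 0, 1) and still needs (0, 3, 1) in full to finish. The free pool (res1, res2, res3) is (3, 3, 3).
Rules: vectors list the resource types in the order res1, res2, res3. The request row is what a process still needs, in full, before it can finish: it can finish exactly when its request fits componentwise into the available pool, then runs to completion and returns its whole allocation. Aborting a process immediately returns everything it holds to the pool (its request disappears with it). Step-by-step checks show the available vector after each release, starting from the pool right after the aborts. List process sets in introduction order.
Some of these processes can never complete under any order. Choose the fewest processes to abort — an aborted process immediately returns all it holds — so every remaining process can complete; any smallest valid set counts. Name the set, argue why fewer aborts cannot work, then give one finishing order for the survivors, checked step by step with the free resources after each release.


Minimum abort set: T_a.
Key observation: the deadlocked T_d becomes finishable only because T_a released (1, 1, 1); it completes at step 3 below.
Minimality: the empty abort set fails — the state is deadlocked as it stands.
The survivors complete as T_b, T_g, T_d. Step-by-step check (starting from the post-abort pool):
  pool = (4, 4, 4)
  run T_b (needs (0, 3, 1), free (4, 4, 4)); after release of (1, 0, 1) the pool is (5, 4, 5)
  run T_g (needs (4, 3, 4), free (5, 4, 5)); after release of (1, 2, 1) the pool is (6, 6, 6)
  run T_d (needs (1, 3, 6), free (6, 6, 6)); after release of (1, 0, 1) the pool is (7, 6, 7)


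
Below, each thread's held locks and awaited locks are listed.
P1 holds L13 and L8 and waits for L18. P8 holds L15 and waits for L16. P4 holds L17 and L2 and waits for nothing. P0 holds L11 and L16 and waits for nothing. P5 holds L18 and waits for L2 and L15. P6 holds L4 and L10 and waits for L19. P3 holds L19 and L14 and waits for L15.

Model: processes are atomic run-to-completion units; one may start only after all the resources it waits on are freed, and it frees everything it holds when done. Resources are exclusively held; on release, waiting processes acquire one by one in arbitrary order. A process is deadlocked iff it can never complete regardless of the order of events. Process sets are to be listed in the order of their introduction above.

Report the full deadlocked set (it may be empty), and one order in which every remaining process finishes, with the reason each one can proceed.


The deadlocked set is empty.
Key observation: no waiting chain loops back on itself — every chain ends at a process that waits on nothing, so everyone eventually runs.
A valid finishing order for the others: P4, P0, P8, P3, P5, P1, P6.
Step-by-step check:
  P4 waits on nothing -> runs at once and releases L17 and L2
  P0 waits on nothing -> runs at once and releases L11 and L16
  run P8 (all its waits — L16 — are resolved); releases L15
  run P3 (all its waits — L15 — are resolved); releases L19 and L14
  run P5 (all its waits — L2 and L15 — are resolved); releases L18
  run P1 (all its waits — L18 — are resolved); releases L13 and L8
  run P6 (all its waits — L19 — are resolved); releases L4 and L10


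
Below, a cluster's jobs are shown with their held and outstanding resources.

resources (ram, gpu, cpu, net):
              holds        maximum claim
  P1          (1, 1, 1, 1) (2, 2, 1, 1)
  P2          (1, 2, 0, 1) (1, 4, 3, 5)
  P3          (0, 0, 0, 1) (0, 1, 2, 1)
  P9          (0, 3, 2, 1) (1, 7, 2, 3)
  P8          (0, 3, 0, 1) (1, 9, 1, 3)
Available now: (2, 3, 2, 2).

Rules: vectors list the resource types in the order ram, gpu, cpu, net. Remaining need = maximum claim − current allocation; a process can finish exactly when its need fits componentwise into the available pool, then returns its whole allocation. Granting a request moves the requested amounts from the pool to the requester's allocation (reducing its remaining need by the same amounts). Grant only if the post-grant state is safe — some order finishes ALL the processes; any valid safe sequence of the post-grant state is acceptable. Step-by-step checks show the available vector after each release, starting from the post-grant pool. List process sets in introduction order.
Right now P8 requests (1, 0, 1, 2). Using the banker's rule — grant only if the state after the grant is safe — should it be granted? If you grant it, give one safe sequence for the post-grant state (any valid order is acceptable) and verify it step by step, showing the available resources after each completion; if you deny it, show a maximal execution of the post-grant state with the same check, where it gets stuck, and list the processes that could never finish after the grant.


GRANT: granting preserves safety; a valid post-grant sequence is P1, P3, P9, P8, P2.
Key observation: post-grant, (1, 3, 1, 0) remains, and an order beginning with P1 completes everyone.
Check on the post-grant state, step by step:
  pool = (1, 3, 1, 0)
  P1: need (1, 1, 0, 0) fits (1, 3, 1, 0); releases (1, 1, 1, 1), pool now (2, 4, 2, 1)
  P3: need (0, 1, 2, 0) fits (2, 4, 2, 1); releases (0, 0, 0, 1), pool now (2, 4, 2, 2)
  P9: need (1, 4, 0, 2) fits (2, 4, 2, 2); releases (0, 3, 2, 1), pool now (2, 7, 4, 3)
  P8: need (0, 6, 0, 0) fits (2, 7, 4, 3); releases (1, 3, 1, 3), pool now (3, 10, 5, 6)
  P2: need (0, 2, 3, 4) fits (3, 10, 5, 6); releases (1, 2, 0, 1), pool now (4, 12, 5, 7)


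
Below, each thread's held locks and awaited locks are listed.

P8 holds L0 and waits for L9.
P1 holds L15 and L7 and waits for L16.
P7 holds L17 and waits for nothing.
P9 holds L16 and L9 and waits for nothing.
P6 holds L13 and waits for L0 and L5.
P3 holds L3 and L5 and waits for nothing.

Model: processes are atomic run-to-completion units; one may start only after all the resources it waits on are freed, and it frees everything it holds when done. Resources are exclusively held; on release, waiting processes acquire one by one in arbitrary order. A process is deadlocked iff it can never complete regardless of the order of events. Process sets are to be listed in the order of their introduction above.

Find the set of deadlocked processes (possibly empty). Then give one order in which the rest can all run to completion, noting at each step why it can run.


Nothing here is deadlocked.
Key observation: no waiting chain loops back on itself — every chain ends at a process that waits on nothing, so everyone eventually runs.
A valid finishing order for the others: P9, P8, P3, P6, P7, P1.
Walking it through:
  P9: no waits; runs immediately, freeing L16 and L9
  P8: everything it awaited (L9) is free; runs, freeing L0
  P3: no waits; runs immediately, freeing L3 and L5
  P6: everything it awaited (L0 and L5) is free; runs, freeing L13
  P7: no waits; runs immediately, freeing L17
  P1: everything it awaited (L16) is free; runs, freeing L15 and L7


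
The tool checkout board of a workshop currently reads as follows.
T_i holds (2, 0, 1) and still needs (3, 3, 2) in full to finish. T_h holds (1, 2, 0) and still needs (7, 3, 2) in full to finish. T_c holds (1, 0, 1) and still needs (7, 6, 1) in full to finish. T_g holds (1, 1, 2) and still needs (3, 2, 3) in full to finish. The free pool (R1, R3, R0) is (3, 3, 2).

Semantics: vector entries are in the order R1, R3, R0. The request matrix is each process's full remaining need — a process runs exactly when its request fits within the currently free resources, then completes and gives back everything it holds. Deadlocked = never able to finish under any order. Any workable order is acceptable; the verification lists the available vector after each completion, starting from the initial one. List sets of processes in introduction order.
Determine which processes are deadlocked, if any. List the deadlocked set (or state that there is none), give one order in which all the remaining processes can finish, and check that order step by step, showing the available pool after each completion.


The deadlocked set is T_h and T_c.
Key observation: no order helps: past T_i, T_g, the free pool tops out at (6, 4, 5), below what each blocked process needs in R1.
A valid finishing order for the others: T_i, T_g. Walking it through:
  pool = (3, 3, 2)
  run T_i (needs (3, 3, 2), free (3, 3, 2)); after release of (2, 0, 1) the pool is (5, 3, 3)
  run T_g (needs (3, 2, 3), free (5, 3, 3)); after release of (1, 1, 2) the pool is (6, 4, 5)
The stuck group stays short no matter what:
  blocked: T_h wants (7, 3, 2), pool (6, 4, 5) — not enough R1
  blocked: T_c wants (7, 6, 1), pool (6, 4, 5) — not enough R1 and R3


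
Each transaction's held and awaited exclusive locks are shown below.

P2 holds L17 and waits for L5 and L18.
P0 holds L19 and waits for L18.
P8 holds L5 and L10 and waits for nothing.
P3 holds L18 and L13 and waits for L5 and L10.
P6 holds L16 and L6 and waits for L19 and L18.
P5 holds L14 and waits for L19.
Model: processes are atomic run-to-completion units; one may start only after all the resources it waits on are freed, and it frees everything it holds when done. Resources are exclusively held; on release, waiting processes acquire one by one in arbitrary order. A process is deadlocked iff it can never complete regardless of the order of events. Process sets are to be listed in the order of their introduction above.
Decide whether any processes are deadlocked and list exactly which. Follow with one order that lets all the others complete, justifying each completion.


The deadlocked set is empty.
Key observation: although several processes wait, no cycle exists — each chain bottoms out at a free runner.
One completion order for the rest: P8, P3, P2, P0, P5, P6.
Walking it through:
  P8 waits on nothing -> runs at once and releases L5 and L10
  run P3 (all its waits — L5 and L10 — are resolved); releases L18 and L13
  run P2 (all its waits — L5 and L18 — are resolved); releases L17
  run P0 (all its waits — L18 — are resolved); releases L19
  run P5 (all its waits — L19 — are resolved); releases L14
  run P6 (all its waits — L19 and L18 — are resolved); releases L16 and L6


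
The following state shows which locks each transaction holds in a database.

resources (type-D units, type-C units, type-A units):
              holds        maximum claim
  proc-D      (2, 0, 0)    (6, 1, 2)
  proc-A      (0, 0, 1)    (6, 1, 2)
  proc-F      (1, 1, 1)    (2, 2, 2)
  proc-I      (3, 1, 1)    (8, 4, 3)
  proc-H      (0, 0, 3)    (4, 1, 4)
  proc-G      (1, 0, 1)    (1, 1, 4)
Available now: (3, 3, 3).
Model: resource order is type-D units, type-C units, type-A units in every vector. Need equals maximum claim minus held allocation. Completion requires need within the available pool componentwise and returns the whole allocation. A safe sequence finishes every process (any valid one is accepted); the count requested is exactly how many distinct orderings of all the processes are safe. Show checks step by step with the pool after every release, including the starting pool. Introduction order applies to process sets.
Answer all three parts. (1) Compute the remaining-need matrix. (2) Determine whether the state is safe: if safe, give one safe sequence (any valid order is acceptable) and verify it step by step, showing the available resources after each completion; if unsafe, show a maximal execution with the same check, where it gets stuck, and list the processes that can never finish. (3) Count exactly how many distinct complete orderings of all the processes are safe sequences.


(1) Outstanding need per process (order type-D units, type-C units, type-A units):
  proc-D: (4, 1, 2)
  proc-A: (6, 1, 1)
  proc-F: (1, 1, 1)
  proc-I: (5, 3, 2)
  proc-H: (4, 1, 1)
  proc-G: (0, 1, 3)
(2) SAFE — a valid safe sequence is proc-G, proc-H, proc-F, proc-D, proc-A, proc-I.
Key observation: reading the order forward, proc-G is the first process whose need (0, 1, 3) meets the free pool (3, 3, 3) exactly on a resource it requests.
Step-by-step check:
  pool = (3, 3, 3)
  run proc-G (needs (0, 1, 3), free (3, 3, 3)); after release of (1, 0, 1) the pool is (4, 3, 4)
  run proc-H (needs (4, 1, 1), free (4, 3, 4)); after release of (0, 0, 3) the pool is (4, 3, 7)
  run proc-F (needs (1, 1, 1), free (4, 3, 7)); after release of (1, 1, 1) the pool is (5, 4, 8)
  run proc-D (needs (4, 1, 2), free (5, 4, 8)); after release of (2, 0, 0) the pool is (7, 4, 8)
  run proc-A (needs (6, 1, 1), free (7, 4, 8)); after release of (0, 0, 1) the pool is (7, 4, 9)
  run proc-I (needs (5, 3, 2), free (7, 4, 9)); after release of (3, 1, 1) the pool is (10, 5, 10)
(3) Exactly 100 of the possible complete orderings are safe sequences.


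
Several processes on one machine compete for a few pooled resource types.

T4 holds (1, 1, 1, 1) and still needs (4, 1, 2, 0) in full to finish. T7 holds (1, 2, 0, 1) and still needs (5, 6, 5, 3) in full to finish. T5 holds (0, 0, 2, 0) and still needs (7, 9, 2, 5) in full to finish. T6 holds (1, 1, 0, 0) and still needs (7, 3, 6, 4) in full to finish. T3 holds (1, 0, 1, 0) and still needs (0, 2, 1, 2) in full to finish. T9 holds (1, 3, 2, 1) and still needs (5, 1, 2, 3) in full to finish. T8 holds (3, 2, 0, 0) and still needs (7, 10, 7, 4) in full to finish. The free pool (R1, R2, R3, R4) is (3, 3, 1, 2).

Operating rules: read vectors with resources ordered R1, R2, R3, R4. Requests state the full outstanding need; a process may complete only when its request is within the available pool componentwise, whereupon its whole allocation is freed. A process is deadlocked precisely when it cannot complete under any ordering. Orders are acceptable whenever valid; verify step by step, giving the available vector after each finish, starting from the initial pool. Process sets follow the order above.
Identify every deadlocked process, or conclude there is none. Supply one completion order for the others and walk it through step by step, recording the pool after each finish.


No process is deadlocked.
Key observation: there is always a runnable process — T3 first — so the state unwinds completely.
The rest can finish in the order T3, T4, T9, T7, T5, T6, T8. Check, step by step:
  pool = (3, 3, 1, 2)
  T3 needs (0, 2, 1, 2) <= (3, 3, 1, 2) -> finishes; pool += (1, 0, 1, 0) = (4, 3, 2, 2)
  T4 needs (4, 1, 2, 0) <= (4, 3, 2, 2) -> finishes; pool += (1, 1, 1, 1) = (5, 4, 3, 3)
  T9 needs (5, 1, 2, 3) <= (5, 4, 3, 3) -> finishes; pool += (1, 3, 2, 1) = (6, 7, 5, 4)
  T7 needs (5, 6, 5, 3) <= (6, 7, 5, 4) -> finishes; pool += (1, 2, 0, 1) = (7, 9, 5, 5)
  T5 needs (7, 9, 2, 5) <= (7, 9, 5, 5) -> finishes; pool += (0, 0, 2, 0) = (7, 9, 7, 5)
  T6 needs (7, 3, 6, 4) <= (7, 9, 7, 5) -> finishes; pool += (1, 1, 0, 0) = (8, 10, 7, 5)
  T8 needs (7, 10, 7, 4) <= (8, 10, 7, 5) -> finishes; pool += (3, 2, 0, 0) = (11, 12, 7, 5)


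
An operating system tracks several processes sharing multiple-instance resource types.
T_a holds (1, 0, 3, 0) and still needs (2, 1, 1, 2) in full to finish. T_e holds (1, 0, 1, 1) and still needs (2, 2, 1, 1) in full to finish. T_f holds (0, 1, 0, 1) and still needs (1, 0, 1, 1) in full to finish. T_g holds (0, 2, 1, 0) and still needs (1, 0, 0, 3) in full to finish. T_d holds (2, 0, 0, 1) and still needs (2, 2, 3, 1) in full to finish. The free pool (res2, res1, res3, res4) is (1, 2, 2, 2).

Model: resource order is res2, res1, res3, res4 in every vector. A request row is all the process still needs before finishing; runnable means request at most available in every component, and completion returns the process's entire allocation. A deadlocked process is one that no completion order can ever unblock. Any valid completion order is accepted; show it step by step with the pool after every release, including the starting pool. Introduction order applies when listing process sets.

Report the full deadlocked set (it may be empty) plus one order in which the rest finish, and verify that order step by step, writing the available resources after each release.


Deadlocked: T_a, T_e and T_d.
Key observation: res2 is the bottleneck — with T_f, T_g done the pool holds (1, 5, 3, 3), short of every remaining need.
A valid finishing order for the others: T_f, T_g. Verifying each step:
  pool = (1, 2, 2, 2)
  run T_f (needs (1, 0, 1, 1), free (1, 2, 2, 2)); after release of (0, 1, 0, 1) the pool is (1, 3, 2, 3)
  run T_g (needs (1, 0, 0, 3), free (1, 3, 2, 3)); after release of (0, 2, 1, 0) the pool is (1, 5, 3, 3)
The stuck group stays short no matter what:
  blocked: T_a wants (2, 1, 1, 2), pool (1, 5, 3, 3) — not enough res2
  blocked: T_e wants (2, 2, 1, 1), pool (1, 5, 3, 3) — not enough res2
  blocked: T_d wants (2, 2, 3, 1), pool (1, 5, 3, 3) — not enough res2


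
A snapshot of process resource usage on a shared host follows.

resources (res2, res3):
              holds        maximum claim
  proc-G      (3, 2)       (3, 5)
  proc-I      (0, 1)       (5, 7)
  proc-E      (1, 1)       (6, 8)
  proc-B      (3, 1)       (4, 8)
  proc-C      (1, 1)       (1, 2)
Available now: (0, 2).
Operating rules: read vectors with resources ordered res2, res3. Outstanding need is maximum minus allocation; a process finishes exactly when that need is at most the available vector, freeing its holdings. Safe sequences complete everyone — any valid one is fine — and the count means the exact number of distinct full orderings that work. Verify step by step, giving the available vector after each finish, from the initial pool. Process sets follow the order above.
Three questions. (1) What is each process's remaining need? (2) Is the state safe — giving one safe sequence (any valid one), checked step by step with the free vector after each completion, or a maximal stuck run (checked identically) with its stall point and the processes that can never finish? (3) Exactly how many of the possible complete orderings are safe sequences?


(1) Remaining need (order res2, res3):
  proc-G: (0, 3)
  proc-I: (5, 6)
  proc-E: (5, 7)
  proc-B: (1, 7)
  proc-C: (0, 1)
(2) The state is UNSAFE.
Key observation: no order helps: past proc-C, proc-G, the free pool tops out at (4, 5), below what each blocked process needs in res3.
A maximal execution: proc-C, proc-G — then nothing else fits. Verifying each step:
  pool = (0, 2)
  proc-C needs (0, 1) <= (0, 2) -> finishes; pool += (1, 1) = (1, 3)
  proc-G needs (0, 3) <= (1, 3) -> finishes; pool += (3, 2) = (4, 5)
  proc-I still needs (5, 6) but only (4, 5) is free — short on res2 and res3
  proc-E still needs (5, 7) but only (4, 5) is free — short on res2 and res3
  proc-B still needs (1, 7) but only (4, 5) is free — short on res3
Permanently blocked: proc-I, proc-E and proc-B.
(3) Precisely 0 of the possible complete orderings are safe sequences.


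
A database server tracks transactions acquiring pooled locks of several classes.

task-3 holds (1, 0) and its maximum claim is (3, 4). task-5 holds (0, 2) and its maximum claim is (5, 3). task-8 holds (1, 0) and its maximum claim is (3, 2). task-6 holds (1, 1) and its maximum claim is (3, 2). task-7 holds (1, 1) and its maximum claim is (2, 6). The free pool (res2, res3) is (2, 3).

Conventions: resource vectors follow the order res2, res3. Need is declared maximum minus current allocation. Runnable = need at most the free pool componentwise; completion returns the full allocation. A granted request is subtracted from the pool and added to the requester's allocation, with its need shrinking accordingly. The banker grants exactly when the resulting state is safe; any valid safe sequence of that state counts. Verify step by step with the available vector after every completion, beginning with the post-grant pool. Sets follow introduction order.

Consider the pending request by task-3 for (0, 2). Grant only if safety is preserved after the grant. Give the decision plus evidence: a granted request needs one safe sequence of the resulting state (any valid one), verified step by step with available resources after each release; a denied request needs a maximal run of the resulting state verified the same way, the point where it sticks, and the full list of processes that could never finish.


GRANT. The post-grant state is safe; one safe sequence: task-6, task-8, task-3, task-5, task-7.
Key observation: (2, 1) free after granting still covers task-6 first, and each release covers the next.
Check on the post-grant state, step by step:
  pool = (2, 1)
  run task-6 (needs (2, 1), free (2, 1)); after release of (1, 1) the pool is (3, 2)
  run task-8 (needs (2, 2), free (3, 2)); after release of (1, 0) the pool is (4, 2)
  run task-3 (needs (2, 2), free (4, 2)); after release of (1, 2) the pool is (5, 4)
  run task-5 (needs (5, 1), free (5, 4)); after release of (0, 2) the pool is (5, 6)
  run task-7 (needs (1, 5), free (5, 6)); after release of (1, 1) the pool is (6, 7)


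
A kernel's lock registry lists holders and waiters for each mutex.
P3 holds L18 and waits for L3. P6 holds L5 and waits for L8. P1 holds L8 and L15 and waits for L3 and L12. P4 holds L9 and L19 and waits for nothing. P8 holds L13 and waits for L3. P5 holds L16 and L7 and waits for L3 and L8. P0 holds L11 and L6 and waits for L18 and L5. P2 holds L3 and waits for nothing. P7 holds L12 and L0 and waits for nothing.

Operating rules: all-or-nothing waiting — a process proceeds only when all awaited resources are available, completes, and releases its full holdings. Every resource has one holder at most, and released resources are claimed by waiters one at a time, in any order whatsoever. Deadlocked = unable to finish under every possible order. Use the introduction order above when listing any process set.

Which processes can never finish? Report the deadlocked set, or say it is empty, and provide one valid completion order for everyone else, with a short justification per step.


The deadlocked set is empty.
Key observation: all waits point, directly or indirectly, at processes that can finish, so nothing is permanently blocked.
One completion order for the rest: P2, P7, P1, P5, P8, P3, P4, P6, P0.
Check, step by step:
  P2: no waits; runs immediately, freeing L3
  P7: no waits; runs immediately, freeing L12 and L0
  P1: everything it awaited (L3 and L12) is free; runs, freeing L8 and L15
  P5: everything it awaited (L3 and L8) is free; runs, freeing L16 and L7
  P8: everything it awaited (L3) is free; runs, freeing L13
  P3: everything it awaited (L3) is free; runs, freeing L18
  P4: no waits; runs immediately, freeing L9 and L19
  P6: everything it awaited (L8) is free; runs, freeing L5
  P0: everything it awaited (L18 and L5) is free; runs, freeing L11 and L6


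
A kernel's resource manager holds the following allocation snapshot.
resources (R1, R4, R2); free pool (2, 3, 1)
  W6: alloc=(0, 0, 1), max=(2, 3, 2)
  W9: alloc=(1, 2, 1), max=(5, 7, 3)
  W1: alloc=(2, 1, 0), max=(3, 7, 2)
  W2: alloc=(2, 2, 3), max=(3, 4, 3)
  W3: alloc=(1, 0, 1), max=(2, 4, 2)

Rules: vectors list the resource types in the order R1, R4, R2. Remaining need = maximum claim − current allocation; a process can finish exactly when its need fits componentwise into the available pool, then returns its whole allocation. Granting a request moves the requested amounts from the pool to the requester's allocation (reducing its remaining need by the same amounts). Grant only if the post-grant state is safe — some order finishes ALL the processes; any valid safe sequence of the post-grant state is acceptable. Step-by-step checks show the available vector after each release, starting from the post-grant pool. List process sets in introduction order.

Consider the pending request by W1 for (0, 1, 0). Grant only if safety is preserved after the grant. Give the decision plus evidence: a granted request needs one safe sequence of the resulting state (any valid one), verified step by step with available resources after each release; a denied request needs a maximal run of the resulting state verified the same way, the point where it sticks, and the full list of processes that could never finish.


DENY: after the grant no complete ordering would exist.
Key observation: the wall is R4: completing W2, W3, W6 brings the pool only to (5, 4, 6), and all the rest need more.
After a pretend grant, a maximal execution: W2, W3, W6 — then nothing else fits. Verifying each step:
  pool = (2, 2, 1)
  W2: need (1, 2, 0) fits (2, 2, 1); releases (2, 2, 3), pool now (4, 4, 4)
  W3: need (1, 4, 1) fits (4, 4, 4); releases (1, 0, 1), pool now (5, 4, 5)
  W6: need (2, 3, 1) fits (5, 4, 5); releases (0, 0, 1), pool now (5, 4, 6)
  W9 cannot run: need (4, 5, 2) vs free (5, 4, 6) (insufficient R4)
  W1 cannot run: need (1, 5, 2) vs free (5, 4, 6) (insufficient R4)
Processes that could never finish after the grant: W9 and W1.
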